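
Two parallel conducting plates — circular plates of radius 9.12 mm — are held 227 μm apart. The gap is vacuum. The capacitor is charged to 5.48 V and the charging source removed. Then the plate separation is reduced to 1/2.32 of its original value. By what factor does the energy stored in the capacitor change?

Isolated ⇒ Q is held fixed.
C₂ = 2.32 C₁ and U = Q²/(2C), so U₂/U₁ = C₁/C₂ = 0.431.

U₂/U₁ ≈ 0.431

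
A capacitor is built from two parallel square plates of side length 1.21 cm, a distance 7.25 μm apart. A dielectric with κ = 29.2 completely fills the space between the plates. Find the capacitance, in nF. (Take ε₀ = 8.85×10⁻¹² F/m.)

5.22 nF

A = (1.21 cm)² = 1.46×10⁻⁴ m².
C = κε₀A/d = 29.2 × 8.85×10⁻¹² × 1.46×10⁻⁴ / 7.25×10⁻⁶ = 5.22×10⁻⁹ F.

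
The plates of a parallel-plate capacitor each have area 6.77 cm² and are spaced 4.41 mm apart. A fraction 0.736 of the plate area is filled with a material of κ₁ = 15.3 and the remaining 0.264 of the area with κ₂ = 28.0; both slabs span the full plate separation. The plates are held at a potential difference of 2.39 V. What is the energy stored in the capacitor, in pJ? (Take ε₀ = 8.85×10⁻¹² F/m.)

72.4 pJ

A = 6.77 cm² = 6.77×10⁻⁴ m².
Side-by-side slabs ⇒ two capacitors in parallel, each spanning the full gap.
C₁ = κ₁ε₀A₁/d = 15.3 × 8.85×10⁻¹² × 4.98×10⁻⁴ / 4.41×10⁻³ = 1.53×10⁻¹¹ F.
C₂ = κ₂ε₀A₂/d = 28.0 × 8.85×10⁻¹² × 1.79×10⁻⁴ / 4.41×10⁻³ = 1.00×10⁻¹¹ F.
C = C₁ + C₂ = 2.53×10⁻¹¹ F.
U = ½CV² = ½ × 2.53×10⁻¹¹ × (2.39)² = 7.24×10⁻¹¹ J.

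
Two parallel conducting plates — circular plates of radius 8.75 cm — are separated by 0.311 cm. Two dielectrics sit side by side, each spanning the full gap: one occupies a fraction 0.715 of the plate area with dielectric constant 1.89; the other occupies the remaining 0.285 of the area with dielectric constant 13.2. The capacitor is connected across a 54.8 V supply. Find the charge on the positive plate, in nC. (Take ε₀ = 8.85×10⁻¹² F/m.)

Q ≈ 19.2 nC

A = π(8.75 cm)² = 2.41×10⁻² m².
Side-by-side slabs ⇒ two capacitors in parallel, each spanning the full gap.
C₁ = κ₁ε₀A₁/d = 1.89 × 8.85×10⁻¹² × 1.72×10⁻² / 3.11×10⁻³ = 9.25×10⁻¹¹ F.
C₂ = κ₂ε₀A₂/d = 13.2 × 8.85×10⁻¹² × 6.86×10⁻³ / 3.11×10⁻³ = 2.57×10⁻¹⁰ F.
C = C₁ + C₂ = 3.50×10⁻¹⁰ F.
Q = CV = 3.50×10⁻¹⁰ × 54.8 = 1.92×10⁻⁸ C.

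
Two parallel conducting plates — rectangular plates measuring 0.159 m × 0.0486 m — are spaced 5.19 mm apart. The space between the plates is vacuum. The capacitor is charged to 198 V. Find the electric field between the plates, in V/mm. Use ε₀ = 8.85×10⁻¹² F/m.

E = V/d = 198 / 5.19×10⁻³ = 3.82×10⁴ V/m.

38.2 V/mm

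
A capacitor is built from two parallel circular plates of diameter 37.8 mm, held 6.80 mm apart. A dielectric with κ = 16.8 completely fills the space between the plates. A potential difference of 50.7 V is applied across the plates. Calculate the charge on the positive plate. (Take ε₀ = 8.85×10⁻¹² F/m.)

Q ≈ 1.24 nC

A = π(37.8/2 mm)² = 1.12×10⁻³ m².
C = κε₀A/d = 16.8 × 8.85×10⁻¹² × 1.12×10⁻³ / 6.80×10⁻³ = 2.45×10⁻¹¹ F.
Q = CV = 2.45×10⁻¹¹ × 50.7 = 1.24×10⁻⁹ C.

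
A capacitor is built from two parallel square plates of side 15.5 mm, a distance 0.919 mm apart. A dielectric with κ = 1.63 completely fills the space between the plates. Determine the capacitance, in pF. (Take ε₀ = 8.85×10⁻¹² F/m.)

A = (15.5 mm)² = 2.40×10⁻⁴ m².
C = κε₀A/d = 1.63 × 8.85×10⁻¹² × 2.40×10⁻⁴ / 9.19×10⁻⁴ = 3.77×10⁻¹² F.

C ≈ 3.77 pF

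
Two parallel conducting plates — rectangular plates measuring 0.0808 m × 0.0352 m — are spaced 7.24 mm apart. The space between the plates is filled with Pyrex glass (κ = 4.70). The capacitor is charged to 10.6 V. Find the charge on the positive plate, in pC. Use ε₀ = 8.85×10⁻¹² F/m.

173 pC

A = 0.0808 × 0.0352 m² = 2.84×10⁻³ m².
C = κε₀A/d = 4.70 × 8.85×10⁻¹² × 2.84×10⁻³ / 7.24×10⁻³ = 1.63×10⁻¹¹ F.
Q = CV = 1.63×10⁻¹¹ × 10.6 = 1.73×10⁻¹⁰ C.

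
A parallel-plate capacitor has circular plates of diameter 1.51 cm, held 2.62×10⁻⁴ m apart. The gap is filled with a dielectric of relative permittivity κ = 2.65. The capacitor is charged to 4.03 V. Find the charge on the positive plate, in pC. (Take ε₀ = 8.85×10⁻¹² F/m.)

64.6 pC

A = π(1.51/2 cm)² = 1.79×10⁻⁴ m².
C = κε₀A/d = 2.65 × 8.85×10⁻¹² × 1.79×10⁻⁴ / 2.62×10⁻⁴ = 1.60×10⁻¹¹ F.
Q = CV = 1.60×10⁻¹¹ × 4.03 = 6.46×10⁻¹¹ C.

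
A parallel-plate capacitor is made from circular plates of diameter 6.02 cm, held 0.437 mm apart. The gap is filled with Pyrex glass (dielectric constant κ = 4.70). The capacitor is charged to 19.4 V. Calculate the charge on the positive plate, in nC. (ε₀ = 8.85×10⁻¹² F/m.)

A = π(6.02/2 cm)² = 2.85×10⁻³ m².
C = κε₀A/d = 4.70 × 8.85×10⁻¹² × 2.85×10⁻³ / 4.37×10⁻⁴ = 2.71×10⁻¹⁰ F.
Q = CV = 2.71×10⁻¹⁰ × 19.4 = 5.26×10⁻⁹ C.

Q ≈ 5.26 nC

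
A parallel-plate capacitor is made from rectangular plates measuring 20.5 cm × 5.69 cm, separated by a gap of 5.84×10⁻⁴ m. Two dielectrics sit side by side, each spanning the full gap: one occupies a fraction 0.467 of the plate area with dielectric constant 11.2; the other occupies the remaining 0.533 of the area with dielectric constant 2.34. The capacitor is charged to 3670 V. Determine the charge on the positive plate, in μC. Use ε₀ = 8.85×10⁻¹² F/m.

A = 20.5 × 5.69 cm² = 1.17×10⁻² m².
Side-by-side slabs ⇒ two capacitors in parallel, each spanning the full gap.
C₁ = κ₁ε₀A₁/d = 11.2 × 8.85×10⁻¹² × 5.45×10⁻³ / 5.84×10⁻⁴ = 9.25×10⁻¹⁰ F.
C₂ = κ₂ε₀A₂/d = 2.34 × 8.85×10⁻¹² × 6.22×10⁻³ / 5.84×10⁻⁴ = 2.20×10⁻¹⁰ F.
C = C₁ + C₂ = 1.15×10⁻⁹ F.
Q = CV = 1.15×10⁻⁹ × 3670 = 4.20×10⁻⁶ C.

4.20 μC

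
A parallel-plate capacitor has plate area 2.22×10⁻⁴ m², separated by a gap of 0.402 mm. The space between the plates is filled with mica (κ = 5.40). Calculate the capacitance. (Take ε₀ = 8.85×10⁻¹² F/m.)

C = κε₀A/d = 5.40 × 8.85×10⁻¹² × 2.22×10⁻⁴ / 4.02×10⁻⁴ = 2.64×10⁻¹¹ F.

26.4 pF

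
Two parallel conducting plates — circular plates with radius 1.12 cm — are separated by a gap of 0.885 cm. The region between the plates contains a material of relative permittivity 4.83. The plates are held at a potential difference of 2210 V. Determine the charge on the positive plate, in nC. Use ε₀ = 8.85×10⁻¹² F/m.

A = π(1.12 cm)² = 3.94×10⁻⁴ m².
C = κε₀A/d = 4.83 × 8.85×10⁻¹² × 3.94×10⁻⁴ / 8.85×10⁻³ = 1.90×10⁻¹² F.
Q = CV = 1.90×10⁻¹² × 2210 = 4.21×10⁻⁹ C.

Q ≈ 4.21 nC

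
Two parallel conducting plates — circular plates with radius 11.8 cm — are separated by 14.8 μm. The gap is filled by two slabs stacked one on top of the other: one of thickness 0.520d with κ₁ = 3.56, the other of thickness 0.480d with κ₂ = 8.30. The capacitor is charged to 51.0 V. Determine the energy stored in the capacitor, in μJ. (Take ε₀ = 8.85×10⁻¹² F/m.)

A = π(11.8 cm)² = 4.37×10⁻² m².
Stacked slabs ⇒ two capacitors in series, each with the full plate area.
C₁ = κ₁ε₀A/d₁ = 3.56 × 8.85×10⁻¹² × 4.37×10⁻² / 7.70×10⁻⁶ = 1.79×10⁻⁷ F.
C₂ = κ₂ε₀A/d₂ = 8.30 × 8.85×10⁻¹² × 4.37×10⁻² / 7.10×10⁻⁶ = 4.52×10⁻⁷ F.
C = (1/C₁ + 1/C₂)⁻¹ = 1.28×10⁻⁷ F.
U = ½CV² = ½ × 1.28×10⁻⁷ × (51.0)² = 1.67×10⁻⁴ J.

167 μJ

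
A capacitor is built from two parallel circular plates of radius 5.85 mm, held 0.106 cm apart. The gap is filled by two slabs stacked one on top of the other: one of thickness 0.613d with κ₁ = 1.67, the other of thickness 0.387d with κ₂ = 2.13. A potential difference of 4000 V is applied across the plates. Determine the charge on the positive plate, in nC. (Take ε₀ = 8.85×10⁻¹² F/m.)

6.54 nC

A = π(5.85 mm)² = 1.08×10⁻⁴ m².
Stacked slabs ⇒ two capacitors in series, each with the full plate area.
C₁ = κ₁ε₀A/d₁ = 1.67 × 8.85×10⁻¹² × 1.08×10⁻⁴ / 6.50×10⁻⁴ = 2.45×10⁻¹² F.
C₂ = κ₂ε₀A/d₂ = 2.13 × 8.85×10⁻¹² × 1.08×10⁻⁴ / 4.10×10⁻⁴ = 4.94×10⁻¹² F.
C = (1/C₁ + 1/C₂)⁻¹ = 1.64×10⁻¹² F.
Q = CV = 1.64×10⁻¹² × 4000 = 6.54×10⁻⁹ C.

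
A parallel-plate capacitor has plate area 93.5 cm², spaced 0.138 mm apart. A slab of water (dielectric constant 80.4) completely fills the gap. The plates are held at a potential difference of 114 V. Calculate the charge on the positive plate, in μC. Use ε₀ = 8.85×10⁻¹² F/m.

Q ≈ 5.50 μC

A = 93.5 cm² = 9.35×10⁻³ m².
C = κε₀A/d = 80.4 × 8.85×10⁻¹² × 9.35×10⁻³ / 1.38×10⁻⁴ = 4.82×10⁻⁸ F.
Q = CV = 4.82×10⁻⁸ × 114 = 5.50×10⁻⁶ C.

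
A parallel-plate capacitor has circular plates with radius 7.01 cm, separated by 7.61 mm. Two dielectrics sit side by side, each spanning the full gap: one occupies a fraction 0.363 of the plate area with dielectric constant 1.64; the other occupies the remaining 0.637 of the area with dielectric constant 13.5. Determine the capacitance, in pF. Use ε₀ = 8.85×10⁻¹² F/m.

A = π(7.01 cm)² = 1.54×10⁻² m².
Side-by-side slabs ⇒ two capacitors in parallel, each spanning the full gap.
C₁ = κ₁ε₀A₁/d = 1.64 × 8.85×10⁻¹² × 5.60×10⁻³ / 7.61×10⁻³ = 1.07×10⁻¹¹ F.
C₂ = κ₂ε₀A₂/d = 13.5 × 8.85×10⁻¹² × 9.83×10⁻³ / 7.61×10⁻³ = 1.54×10⁻¹⁰ F.
C = C₁ + C₂ = 1.65×10⁻¹⁰ F.

165 pF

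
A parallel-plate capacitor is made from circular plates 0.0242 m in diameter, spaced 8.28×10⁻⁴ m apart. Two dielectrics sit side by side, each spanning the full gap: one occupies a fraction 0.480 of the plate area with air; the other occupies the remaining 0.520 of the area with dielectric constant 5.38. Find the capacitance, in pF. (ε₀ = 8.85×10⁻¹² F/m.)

C ≈ 16.1 pF

A = π(0.0242/2 m)² = 4.60×10⁻⁴ m².
Side-by-side slabs ⇒ two capacitors in parallel, each spanning the full gap.
C₁ = κ₁ε₀A₁/d = 1.00 × 8.85×10⁻¹² × 2.21×10⁻⁴ / 8.28×10⁻⁴ = 2.36×10⁻¹² F.
C₂ = κ₂ε₀A₂/d = 5.38 × 8.85×10⁻¹² × 2.39×10⁻⁴ / 8.28×10⁻⁴ = 1.38×10⁻¹¹ F.
C = C₁ + C₂ = 1.61×10⁻¹¹ F.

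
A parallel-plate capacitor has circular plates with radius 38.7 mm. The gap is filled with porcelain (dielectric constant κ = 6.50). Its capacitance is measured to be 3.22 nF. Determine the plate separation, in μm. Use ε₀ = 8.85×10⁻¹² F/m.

A = π(38.7 mm)² = 4.71×10⁻³ m².
d = κε₀A/C = 6.50 × 8.85×10⁻¹² × 4.71×10⁻³ / 3.22×10⁻⁹ = 8.41×10⁻⁵ m.

84.1 μm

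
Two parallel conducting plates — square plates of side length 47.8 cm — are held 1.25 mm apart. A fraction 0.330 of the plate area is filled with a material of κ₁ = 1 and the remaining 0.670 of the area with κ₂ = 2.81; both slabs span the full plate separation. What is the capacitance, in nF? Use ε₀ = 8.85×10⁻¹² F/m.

A = (47.8 cm)² = 0.228 m².
Side-by-side slabs ⇒ two capacitors in parallel, each spanning the full gap.
C₁ = κ₁ε₀A₁/d = 1.00 × 8.85×10⁻¹² × 7.54×10⁻² / 1.25×10⁻³ = 5.34×10⁻¹⁰ F.
C₂ = κ₂ε₀A₂/d = 2.81 × 8.85×10⁻¹² × 0.153 / 1.25×10⁻³ = 3.05×10⁻⁹ F.
C = C₁ + C₂ = 3.58×10⁻⁹ F.

3.58 nF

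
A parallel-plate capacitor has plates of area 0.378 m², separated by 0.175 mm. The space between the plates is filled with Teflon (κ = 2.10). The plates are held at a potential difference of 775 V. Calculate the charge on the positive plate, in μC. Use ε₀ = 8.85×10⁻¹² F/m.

31.1 μC

C = κε₀A/d = 2.10 × 8.85×10⁻¹² × 0.378 / 1.75×10⁻⁴ = 4.01×10⁻⁸ F.
Q = CV = 4.01×10⁻⁸ × 775 = 3.11×10⁻⁵ C.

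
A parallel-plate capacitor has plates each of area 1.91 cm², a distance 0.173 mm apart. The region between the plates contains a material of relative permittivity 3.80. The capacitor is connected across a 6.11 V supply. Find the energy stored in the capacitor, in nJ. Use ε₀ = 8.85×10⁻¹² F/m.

0.693 nJ

A = 1.91 cm² = 1.91×10⁻⁴ m².
C = κε₀A/d = 3.80 × 8.85×10⁻¹² × 1.91×10⁻⁴ / 1.73×10⁻⁴ = 3.71×10⁻¹¹ F.
U = ½CV² = ½ × 3.71×10⁻¹¹ × (6.11)² = 6.93×10⁻¹⁰ J.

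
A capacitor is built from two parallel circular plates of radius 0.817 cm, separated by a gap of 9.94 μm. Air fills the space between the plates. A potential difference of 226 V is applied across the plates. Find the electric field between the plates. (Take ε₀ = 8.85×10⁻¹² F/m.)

E ≈ 22.7 MV/m

E = V/d = 226 / 9.94×10⁻⁶ = 2.27×10⁷ V/m.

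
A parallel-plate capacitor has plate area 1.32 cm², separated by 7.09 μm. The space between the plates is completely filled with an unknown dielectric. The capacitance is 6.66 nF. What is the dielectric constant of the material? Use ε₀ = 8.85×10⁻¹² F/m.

40.4

A = 1.32 cm² = 1.32×10⁻⁴ m².
κ = Cd/(ε₀A) = 6.66×10⁻⁹ × 7.09×10⁻⁶ / (8.85×10⁻¹² × 1.32×10⁻⁴) = 40.4.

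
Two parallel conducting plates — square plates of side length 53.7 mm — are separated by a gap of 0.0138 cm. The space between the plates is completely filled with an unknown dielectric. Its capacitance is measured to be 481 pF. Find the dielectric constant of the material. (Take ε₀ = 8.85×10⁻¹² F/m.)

2.60

A = (53.7 mm)² = 2.88×10⁻³ m².
κ = Cd/(ε₀A) = 4.81×10⁻¹⁰ × 1.38×10⁻⁴ / (8.85×10⁻¹² × 2.88×10⁻³) = 2.60.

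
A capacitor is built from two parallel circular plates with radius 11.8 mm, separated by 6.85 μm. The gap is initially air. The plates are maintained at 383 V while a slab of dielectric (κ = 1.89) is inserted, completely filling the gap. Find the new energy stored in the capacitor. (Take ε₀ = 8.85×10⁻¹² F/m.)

A = π(11.8 mm)² = 4.37×10⁻⁴ m².
Initially C₁ = ε₀A/d = 8.85×10⁻¹² × 4.37×10⁻⁴ / 6.85×10⁻⁶ = 5.65×10⁻¹⁰ F.
U₁ = 4.15×10⁻⁵ J.
Battery connected ⇒ V is held fixed. C₂ = 1.89 C₁ and U = ½CV², so U₂/U₁ = C₂/C₁ = 1.89.
U₂ = 1.89 × 4.15×10⁻⁵ = 7.83×10⁻⁵ J.

78.3 μJ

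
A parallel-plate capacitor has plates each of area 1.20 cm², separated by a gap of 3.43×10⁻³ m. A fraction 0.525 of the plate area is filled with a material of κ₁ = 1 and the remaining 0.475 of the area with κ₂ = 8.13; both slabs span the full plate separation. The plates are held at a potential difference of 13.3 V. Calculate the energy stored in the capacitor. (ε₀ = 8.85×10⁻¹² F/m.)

U ≈ 120 pJ

A = 1.20 cm² = 1.20×10⁻⁴ m².
Side-by-side slabs ⇒ two capacitors in parallel, each spanning the full gap.
C₁ = κ₁ε₀A₁/d = 1.00 × 8.85×10⁻¹² × 6.30×10⁻⁵ / 3.43×10⁻³ = 1.63×10⁻¹³ F.
C₂ = κ₂ε₀A₂/d = 8.13 × 8.85×10⁻¹² × 5.70×10⁻⁵ / 3.43×10⁻³ = 1.20×10⁻¹² F.
C = C₁ + C₂ = 1.36×10⁻¹² F.
U = ½CV² = ½ × 1.36×10⁻¹² × (13.3)² = 1.20×10⁻¹⁰ J.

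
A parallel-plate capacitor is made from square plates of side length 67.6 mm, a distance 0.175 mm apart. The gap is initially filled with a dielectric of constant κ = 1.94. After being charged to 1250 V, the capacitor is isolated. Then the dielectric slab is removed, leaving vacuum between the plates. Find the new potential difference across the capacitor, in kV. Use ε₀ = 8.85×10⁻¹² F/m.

V ≈ 2.42 kV

A = (67.6 mm)² = 4.57×10⁻³ m².
Initially C₁ = κε₀A/d = 1.94 × 8.85×10⁻¹² × 4.57×10⁻³ / 1.75×10⁻⁴ = 4.48×10⁻¹⁰ F.
V₁ = 1.25×10³ V.
Isolated ⇒ Q is held fixed. C₂ = 0.515 C₁ and V = Q/C, so V₂/V₁ = C₁/C₂ = 1.94.
V₂ = 1.94 × 1.25×10³ = 2.42×10³ V.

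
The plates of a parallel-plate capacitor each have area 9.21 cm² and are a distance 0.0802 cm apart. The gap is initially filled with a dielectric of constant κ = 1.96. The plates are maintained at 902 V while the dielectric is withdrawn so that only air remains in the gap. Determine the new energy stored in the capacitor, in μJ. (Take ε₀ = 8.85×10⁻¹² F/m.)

U ≈ 4.13 μJ

A = 9.21 cm² = 9.21×10⁻⁴ m².
Initially C₁ = κε₀A/d = 1.96 × 8.85×10⁻¹² × 9.21×10⁻⁴ / 8.02×10⁻⁴ = 1.99×10⁻¹¹ F.
U₁ = 8.10×10⁻⁶ J.
Battery connected ⇒ V is held fixed. C₂ = 0.510 C₁ and U = ½CV², so U₂/U₁ = C₂/C₁ = 0.510.
U₂ = 0.510 × 8.10×10⁻⁶ = 4.13×10⁻⁶ J.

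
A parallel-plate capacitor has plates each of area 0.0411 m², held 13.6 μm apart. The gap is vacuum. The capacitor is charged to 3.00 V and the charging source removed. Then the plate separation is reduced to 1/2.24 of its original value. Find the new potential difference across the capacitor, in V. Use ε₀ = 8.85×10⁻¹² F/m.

V ≈ 1.34 V

Initially C₁ = ε₀A/d = 8.85×10⁻¹² × 4.11×10⁻² / 1.36×10⁻⁵ = 2.67×10⁻⁸ F.
V₁ = 3.00 V.
Isolated ⇒ Q is held fixed. C₂ = 2.24 C₁ and V = Q/C, so V₂/V₁ = C₁/C₂ = 0.446.
V₂ = 0.446 × 3.00 = 1.34 V.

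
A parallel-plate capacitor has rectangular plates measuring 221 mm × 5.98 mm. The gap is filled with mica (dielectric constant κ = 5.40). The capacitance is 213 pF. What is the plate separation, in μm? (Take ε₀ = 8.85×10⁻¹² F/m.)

A = 221 × 5.98 mm² = 1.32×10⁻³ m².
d = κε₀A/C = 5.40 × 8.85×10⁻¹² × 1.32×10⁻³ / 2.13×10⁻¹⁰ = 2.97×10⁻⁴ m.

d ≈ 297 μm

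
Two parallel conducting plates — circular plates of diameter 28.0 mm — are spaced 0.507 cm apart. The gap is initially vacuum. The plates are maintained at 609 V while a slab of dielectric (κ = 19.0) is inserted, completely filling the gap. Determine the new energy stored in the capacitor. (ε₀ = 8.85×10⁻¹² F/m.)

U ≈ 3.79 μJ

A = π(28.0/2 mm)² = 6.16×10⁻⁴ m².
Initially C₁ = ε₀A/d = 8.85×10⁻¹² × 6.16×10⁻⁴ / 5.07×10⁻³ = 1.07×10⁻¹² F.
U₁ = 1.99×10⁻⁷ J.
Battery connected ⇒ V is held fixed. C₂ = 19.0 C₁ and U = ½CV², so U₂/U₁ = C₂/C₁ = 19.0.
U₂ = 19.0 × 1.99×10⁻⁷ = 3.79×10⁻⁶ J.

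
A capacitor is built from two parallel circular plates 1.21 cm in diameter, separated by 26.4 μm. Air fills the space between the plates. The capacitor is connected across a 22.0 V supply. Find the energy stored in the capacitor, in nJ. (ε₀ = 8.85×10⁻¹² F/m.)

U ≈ 9.33 nJ

A = π(1.21/2 cm)² = 1.15×10⁻⁴ m².
C = ε₀A/d = 8.85×10⁻¹² × 1.15×10⁻⁴ / 2.64×10⁻⁵ = 3.85×10⁻¹¹ F.
U = ½CV² = ½ × 3.85×10⁻¹¹ × (22.0)² = 9.33×10⁻⁹ J.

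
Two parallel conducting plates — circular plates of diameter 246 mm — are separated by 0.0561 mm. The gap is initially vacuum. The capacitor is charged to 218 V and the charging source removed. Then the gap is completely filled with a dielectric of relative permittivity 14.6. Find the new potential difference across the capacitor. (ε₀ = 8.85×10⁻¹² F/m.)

A = π(246/2 mm)² = 4.75×10⁻² m².
Initially C₁ = ε₀A/d = 8.85×10⁻¹² × 4.75×10⁻² / 5.61×10⁻⁵ = 7.50×10⁻⁹ F.
V₁ = 2.18×10² V.
Isolated ⇒ Q is held fixed. C₂ = 14.6 C₁ and V = Q/C, so V₂/V₁ = C₁/C₂ = 0.0685.
V₂ = 0.0685 × 2.18×10² = 14.9 V.

V ≈ 14.9 V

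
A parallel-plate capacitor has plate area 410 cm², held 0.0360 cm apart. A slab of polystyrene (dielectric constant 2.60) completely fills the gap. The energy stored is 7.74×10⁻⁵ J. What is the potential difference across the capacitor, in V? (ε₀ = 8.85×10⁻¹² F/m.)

V ≈ 243 V

A = 410 cm² = 4.10×10⁻² m².
C = κε₀A/d = 2.60 × 8.85×10⁻¹² × 4.10×10⁻² / 3.60×10⁻⁴ = 2.62×10⁻⁹ F.
V = √(2U/C) = √(2 × 7.74×10⁻⁵ / 2.62×10⁻⁹) = 2.43×10² V.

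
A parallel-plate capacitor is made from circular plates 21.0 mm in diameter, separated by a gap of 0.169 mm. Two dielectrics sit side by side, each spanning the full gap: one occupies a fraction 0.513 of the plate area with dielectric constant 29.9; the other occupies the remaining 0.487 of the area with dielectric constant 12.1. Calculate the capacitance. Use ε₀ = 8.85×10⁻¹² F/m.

A = π(21.0/2 mm)² = 3.46×10⁻⁴ m².
Side-by-side slabs ⇒ two capacitors in parallel, each spanning the full gap.
C₁ = κ₁ε₀A₁/d = 29.9 × 8.85×10⁻¹² × 1.78×10⁻⁴ / 1.69×10⁻⁴ = 2.78×10⁻¹⁰ F.
C₂ = κ₂ε₀A₂/d = 12.1 × 8.85×10⁻¹² × 1.69×10⁻⁴ / 1.69×10⁻⁴ = 1.07×10⁻¹⁰ F.
C = C₁ + C₂ = 3.85×10⁻¹⁰ F.

385 pF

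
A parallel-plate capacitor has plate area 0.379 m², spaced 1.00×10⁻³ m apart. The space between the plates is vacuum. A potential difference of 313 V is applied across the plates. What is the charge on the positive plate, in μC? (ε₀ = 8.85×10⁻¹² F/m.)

C = ε₀A/d = 8.85×10⁻¹² × 0.379 / 1.00×10⁻³ = 3.35×10⁻⁹ F.
Q = CV = 3.35×10⁻⁹ × 313 = 1.05×10⁻⁶ C.

1.05 μC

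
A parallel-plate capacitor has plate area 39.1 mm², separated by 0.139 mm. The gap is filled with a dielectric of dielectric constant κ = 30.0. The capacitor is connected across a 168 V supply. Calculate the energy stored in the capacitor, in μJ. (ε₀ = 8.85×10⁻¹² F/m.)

1.05 μJ

A = 39.1 mm² = 3.91×10⁻⁵ m².
C = κε₀A/d = 30.0 × 8.85×10⁻¹² × 3.91×10⁻⁵ / 1.39×10⁻⁴ = 7.47×10⁻¹¹ F.
U = ½CV² = ½ × 7.47×10⁻¹¹ × (168)² = 1.05×10⁻⁶ J.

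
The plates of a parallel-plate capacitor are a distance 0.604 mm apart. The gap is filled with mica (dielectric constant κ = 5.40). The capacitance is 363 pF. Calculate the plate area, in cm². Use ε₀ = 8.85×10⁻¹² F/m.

A = Cd/(κε₀) = 3.63×10⁻¹⁰ × 6.04×10⁻⁴ / (5.40 × 8.85×10⁻¹²) = 4.59×10⁻³ m².

A ≈ 45.9 cm²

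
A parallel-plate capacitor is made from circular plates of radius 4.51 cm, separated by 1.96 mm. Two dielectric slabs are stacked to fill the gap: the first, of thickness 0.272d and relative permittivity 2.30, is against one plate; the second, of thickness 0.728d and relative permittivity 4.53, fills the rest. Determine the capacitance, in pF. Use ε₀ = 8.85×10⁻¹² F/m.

C ≈ 103 pF

A = π(4.51 cm)² = 6.39×10⁻³ m².
Stacked slabs ⇒ two capacitors in series, each with the full plate area.
C₁ = κ₁ε₀A/d₁ = 2.30 × 8.85×10⁻¹² × 6.39×10⁻³ / 5.33×10⁻⁴ = 2.44×10⁻¹⁰ F.
C₂ = κ₂ε₀A/d₂ = 4.53 × 8.85×10⁻¹² × 6.39×10⁻³ / 1.43×10⁻³ = 1.80×10⁻¹⁰ F.
C = (1/C₁ + 1/C₂)⁻¹ = 1.03×10⁻¹⁰ F.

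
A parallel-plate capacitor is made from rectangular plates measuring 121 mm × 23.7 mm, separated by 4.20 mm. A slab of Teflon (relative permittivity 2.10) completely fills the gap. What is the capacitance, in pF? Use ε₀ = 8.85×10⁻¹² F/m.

12.7 pF

A = 121 × 23.7 mm² = 2.87×10⁻³ m².
C = κε₀A/d = 2.10 × 8.85×10⁻¹² × 2.87×10⁻³ / 4.20×10⁻³ = 1.27×10⁻¹¹ F.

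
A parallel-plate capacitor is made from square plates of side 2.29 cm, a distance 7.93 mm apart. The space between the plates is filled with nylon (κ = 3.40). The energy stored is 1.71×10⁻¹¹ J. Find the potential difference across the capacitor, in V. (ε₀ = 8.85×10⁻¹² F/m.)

V ≈ 4.15 V

A = (2.29 cm)² = 5.24×10⁻⁴ m².
C = κε₀A/d = 3.40 × 8.85×10⁻¹² × 5.24×10⁻⁴ / 7.93×10⁻³ = 1.99×10⁻¹² F.
V = √(2U/C) = √(2 × 1.71×10⁻¹¹ / 1.99×10⁻¹²) = 4.15 V.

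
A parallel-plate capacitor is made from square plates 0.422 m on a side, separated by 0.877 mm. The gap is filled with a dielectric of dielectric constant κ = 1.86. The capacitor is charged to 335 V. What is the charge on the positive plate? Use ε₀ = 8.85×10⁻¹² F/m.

A = (0.422 m)² = 0.178 m².
C = κε₀A/d = 1.86 × 8.85×10⁻¹² × 0.178 / 8.77×10⁻⁴ = 3.34×10⁻⁹ F.
Q = CV = 3.34×10⁻⁹ × 335 = 1.12×10⁻⁶ C.

Q ≈ 1.12 μC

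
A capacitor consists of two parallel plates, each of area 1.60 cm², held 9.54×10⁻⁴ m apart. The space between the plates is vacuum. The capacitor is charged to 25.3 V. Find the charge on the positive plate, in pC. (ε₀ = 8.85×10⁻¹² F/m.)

A = 1.60 cm² = 1.60×10⁻⁴ m².
C = ε₀A/d = 8.85×10⁻¹² × 1.60×10⁻⁴ / 9.54×10⁻⁴ = 1.48×10⁻¹² F.
Q = CV = 1.48×10⁻¹² × 25.3 = 3.76×10⁻¹¹ C.

37.6 pC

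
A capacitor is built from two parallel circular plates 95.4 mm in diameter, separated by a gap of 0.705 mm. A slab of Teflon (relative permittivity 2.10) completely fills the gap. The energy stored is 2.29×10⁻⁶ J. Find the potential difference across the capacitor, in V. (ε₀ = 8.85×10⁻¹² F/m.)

A = π(95.4/2 mm)² = 7.15×10⁻³ m².
C = κε₀A/d = 2.10 × 8.85×10⁻¹² × 7.15×10⁻³ / 7.05×10⁻⁴ = 1.88×10⁻¹⁰ F.
V = √(2U/C) = √(2 × 2.29×10⁻⁶ / 1.88×10⁻¹⁰) = 1.56×10² V.

V ≈ 156 V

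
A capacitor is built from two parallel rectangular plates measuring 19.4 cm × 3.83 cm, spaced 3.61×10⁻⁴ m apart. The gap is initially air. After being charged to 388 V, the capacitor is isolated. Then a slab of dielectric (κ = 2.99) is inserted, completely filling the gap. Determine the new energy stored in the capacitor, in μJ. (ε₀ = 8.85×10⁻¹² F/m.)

4.59 μJ

A = 19.4 × 3.83 cm² = 7.43×10⁻³ m².
Initially C₁ = ε₀A/d = 8.85×10⁻¹² × 7.43×10⁻³ / 3.61×10⁻⁴ = 1.82×10⁻¹⁰ F.
U₁ = 1.37×10⁻⁵ J.
Isolated ⇒ Q is held fixed. C₂ = 2.99 C₁ and U = Q²/(2C), so U₂/U₁ = C₁/C₂ = 0.334.
U₂ = 0.334 × 1.37×10⁻⁵ = 4.59×10⁻⁶ J.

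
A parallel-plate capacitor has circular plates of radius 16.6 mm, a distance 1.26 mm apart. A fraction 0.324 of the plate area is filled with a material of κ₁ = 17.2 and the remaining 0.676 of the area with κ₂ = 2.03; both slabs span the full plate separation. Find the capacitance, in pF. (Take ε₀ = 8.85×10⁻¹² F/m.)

C ≈ 42.2 pF

A = π(16.6 mm)² = 8.66×10⁻⁴ m².
Side-by-side slabs ⇒ two capacitors in parallel, each spanning the full gap.
C₁ = κ₁ε₀A₁/d = 17.2 × 8.85×10⁻¹² × 2.80×10⁻⁴ / 1.26×10⁻³ = 3.39×10⁻¹¹ F.
C₂ = κ₂ε₀A₂/d = 2.03 × 8.85×10⁻¹² × 5.85×10⁻⁴ / 1.26×10⁻³ = 8.34×10⁻¹² F.
C = C₁ + C₂ = 4.22×10⁻¹¹ F.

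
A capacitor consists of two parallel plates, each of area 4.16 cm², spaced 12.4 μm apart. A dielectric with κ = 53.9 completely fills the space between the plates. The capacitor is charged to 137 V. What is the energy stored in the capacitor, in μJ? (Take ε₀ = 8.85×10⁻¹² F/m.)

150 μJ

A = 4.16 cm² = 4.16×10⁻⁴ m².
C = κε₀A/d = 53.9 × 8.85×10⁻¹² × 4.16×10⁻⁴ / 1.24×10⁻⁵ = 1.60×10⁻⁸ F.
U = ½CV² = ½ × 1.60×10⁻⁸ × (137)² = 1.50×10⁻⁴ J.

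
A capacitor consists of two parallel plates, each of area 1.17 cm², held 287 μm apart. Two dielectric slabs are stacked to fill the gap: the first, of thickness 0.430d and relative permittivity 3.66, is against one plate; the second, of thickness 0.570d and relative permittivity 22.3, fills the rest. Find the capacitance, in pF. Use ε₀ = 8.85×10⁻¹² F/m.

A = 1.17 cm² = 1.17×10⁻⁴ m².
Stacked slabs ⇒ two capacitors in series, each with the full plate area.
C₁ = κ₁ε₀A/d₁ = 3.66 × 8.85×10⁻¹² × 1.17×10⁻⁴ / 1.23×10⁻⁴ = 3.07×10⁻¹¹ F.
C₂ = κ₂ε₀A/d₂ = 22.3 × 8.85×10⁻¹² × 1.17×10⁻⁴ / 1.64×10⁻⁴ = 1.41×10⁻¹⁰ F.
C = (1/C₁ + 1/C₂)⁻¹ = 2.52×10⁻¹¹ F.

25.2 pF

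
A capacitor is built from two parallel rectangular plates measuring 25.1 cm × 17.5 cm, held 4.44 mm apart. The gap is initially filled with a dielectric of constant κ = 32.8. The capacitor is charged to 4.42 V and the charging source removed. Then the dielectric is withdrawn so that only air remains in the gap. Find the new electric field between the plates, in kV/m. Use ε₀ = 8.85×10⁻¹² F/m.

A = 25.1 × 17.5 cm² = 4.39×10⁻² m².
Initially C₁ = κε₀A/d = 32.8 × 8.85×10⁻¹² × 4.39×10⁻² / 4.44×10⁻³ = 2.87×10⁻⁹ F.
E₁ = 9.95×10² V/m.
Isolated ⇒ Q is held fixed. V₂ = Q/C₂ = V₁/0.0305; E = V/d, so E₂/E₁ = (V₂/V₁)(d₁/d₂) = 32.8.
E₂ = 32.8 × 9.95×10² = 3.27×10⁴ V/m.

32.7 kV/m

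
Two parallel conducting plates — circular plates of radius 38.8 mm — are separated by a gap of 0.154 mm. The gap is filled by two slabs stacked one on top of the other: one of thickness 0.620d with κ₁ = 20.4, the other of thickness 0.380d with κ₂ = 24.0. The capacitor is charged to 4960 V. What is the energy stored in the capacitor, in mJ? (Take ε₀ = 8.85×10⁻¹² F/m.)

A = π(38.8 mm)² = 4.73×10⁻³ m².
Stacked slabs ⇒ two capacitors in series, each with the full plate area.
C₁ = κ₁ε₀A/d₁ = 20.4 × 8.85×10⁻¹² × 4.73×10⁻³ / 9.55×10⁻⁵ = 8.94×10⁻⁹ F.
C₂ = κ₂ε₀A/d₂ = 24.0 × 8.85×10⁻¹² × 4.73×10⁻³ / 5.85×10⁻⁵ = 1.72×10⁻⁸ F.
C = (1/C₁ + 1/C₂)⁻¹ = 5.88×10⁻⁹ F.
U = ½CV² = ½ × 5.88×10⁻⁹ × (4960)² = 7.23×10⁻² J.

72.3 mJ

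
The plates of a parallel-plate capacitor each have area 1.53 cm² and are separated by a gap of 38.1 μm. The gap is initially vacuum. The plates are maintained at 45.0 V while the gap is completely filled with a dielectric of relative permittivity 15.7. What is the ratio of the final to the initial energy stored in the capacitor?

U₂/U₁ ≈ 15.7

Battery connected ⇒ V is held fixed.
C₂ = 15.7 C₁ and U = ½CV², so U₂/U₁ = C₂/C₁ = 15.7.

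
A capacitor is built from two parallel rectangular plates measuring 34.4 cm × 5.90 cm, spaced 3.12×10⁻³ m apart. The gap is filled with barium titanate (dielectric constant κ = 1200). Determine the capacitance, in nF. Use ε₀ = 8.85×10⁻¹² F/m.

C ≈ 69.1 nF

A = 34.4 × 5.90 cm² = 2.03×10⁻² m².
C = κε₀A/d = 1200 × 8.85×10⁻¹² × 2.03×10⁻² / 3.12×10⁻³ = 6.91×10⁻⁸ F.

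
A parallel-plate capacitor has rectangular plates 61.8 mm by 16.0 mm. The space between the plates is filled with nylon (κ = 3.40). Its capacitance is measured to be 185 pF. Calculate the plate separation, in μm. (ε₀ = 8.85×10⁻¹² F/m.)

A = 61.8 × 16.0 mm² = 9.89×10⁻⁴ m².
d = κε₀A/C = 3.40 × 8.85×10⁻¹² × 9.89×10⁻⁴ / 1.85×10⁻¹⁰ = 1.61×10⁻⁴ m.

d ≈ 161 μm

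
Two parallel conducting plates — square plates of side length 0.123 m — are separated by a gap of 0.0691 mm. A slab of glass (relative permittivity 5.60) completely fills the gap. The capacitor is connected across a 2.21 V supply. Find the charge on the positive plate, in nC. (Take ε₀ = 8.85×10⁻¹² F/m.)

A = (0.123 m)² = 1.51×10⁻² m².
C = κε₀A/d = 5.60 × 8.85×10⁻¹² × 1.51×10⁻² / 6.91×10⁻⁵ = 1.09×10⁻⁸ F.
Q = CV = 1.09×10⁻⁸ × 2.21 = 2.40×10⁻⁸ C.

Q ≈ 24.0 nC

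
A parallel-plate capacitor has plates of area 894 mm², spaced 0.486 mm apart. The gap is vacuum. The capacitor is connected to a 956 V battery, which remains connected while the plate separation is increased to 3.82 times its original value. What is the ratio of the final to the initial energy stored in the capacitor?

Battery connected ⇒ V is held fixed.
C₂ = 0.262 C₁ and U = ½CV², so U₂/U₁ = C₂/C₁ = 0.262.

U₂/U₁ ≈ 0.262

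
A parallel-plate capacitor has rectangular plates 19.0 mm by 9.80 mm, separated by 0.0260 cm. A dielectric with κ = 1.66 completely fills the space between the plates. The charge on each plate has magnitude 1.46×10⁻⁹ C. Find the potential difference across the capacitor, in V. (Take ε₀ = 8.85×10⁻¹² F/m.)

A = 19.0 × 9.80 mm² = 1.86×10⁻⁴ m².
C = κε₀A/d = 1.66 × 8.85×10⁻¹² × 1.86×10⁻⁴ / 2.60×10⁻⁴ = 1.05×10⁻¹¹ F.
V = Q/C = 1.46×10⁻⁹ / 1.05×10⁻¹¹ = 1.39×10² V.

V ≈ 139 V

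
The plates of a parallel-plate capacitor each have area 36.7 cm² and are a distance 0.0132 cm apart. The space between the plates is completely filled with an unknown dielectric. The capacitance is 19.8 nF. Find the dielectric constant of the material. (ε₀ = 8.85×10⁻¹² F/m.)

κ ≈ 80.5

A = 36.7 cm² = 3.67×10⁻³ m².
κ = Cd/(ε₀A) = 1.98×10⁻⁸ × 1.32×10⁻⁴ / (8.85×10⁻¹² × 3.67×10⁻³) = 80.5.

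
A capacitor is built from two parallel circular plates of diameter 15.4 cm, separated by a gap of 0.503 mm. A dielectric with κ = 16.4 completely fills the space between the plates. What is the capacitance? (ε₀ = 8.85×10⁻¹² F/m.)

5.37 nF

A = π(15.4/2 cm)² = 1.86×10⁻² m².
C = κε₀A/d = 16.4 × 8.85×10⁻¹² × 1.86×10⁻² / 5.03×10⁻⁴ = 5.37×10⁻⁹ F.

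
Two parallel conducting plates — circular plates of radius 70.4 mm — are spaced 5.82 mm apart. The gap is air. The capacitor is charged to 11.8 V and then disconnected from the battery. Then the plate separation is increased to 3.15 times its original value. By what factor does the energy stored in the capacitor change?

Isolated ⇒ Q is held fixed.
C₂ = 0.317 C₁ and U = Q²/(2C), so U₂/U₁ = C₁/C₂ = 3.15.

3.15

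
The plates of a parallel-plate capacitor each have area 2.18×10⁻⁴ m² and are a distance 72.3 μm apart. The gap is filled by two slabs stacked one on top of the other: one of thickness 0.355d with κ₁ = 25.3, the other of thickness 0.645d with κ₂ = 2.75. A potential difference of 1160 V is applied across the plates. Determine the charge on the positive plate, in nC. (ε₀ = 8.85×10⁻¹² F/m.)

Stacked slabs ⇒ two capacitors in series, each with the full plate area.
C₁ = κ₁ε₀A/d₁ = 25.3 × 8.85×10⁻¹² × 2.18×10⁻⁴ / 2.57×10⁻⁵ = 1.90×10⁻⁹ F.
C₂ = κ₂ε₀A/d₂ = 2.75 × 8.85×10⁻¹² × 2.18×10⁻⁴ / 4.66×10⁻⁵ = 1.14×10⁻¹⁰ F.
C = (1/C₁ + 1/C₂)⁻¹ = 1.07×10⁻¹⁰ F.
Q = CV = 1.07×10⁻¹⁰ × 1160 = 1.25×10⁻⁷ C.

125 nC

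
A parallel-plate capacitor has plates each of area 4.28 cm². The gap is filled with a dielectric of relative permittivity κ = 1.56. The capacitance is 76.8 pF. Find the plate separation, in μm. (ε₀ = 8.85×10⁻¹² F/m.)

d ≈ 76.9 μm

A = 4.28 cm² = 4.28×10⁻⁴ m².
d = κε₀A/C = 1.56 × 8.85×10⁻¹² × 4.28×10⁻⁴ / 7.68×10⁻¹¹ = 7.69×10⁻⁵ m.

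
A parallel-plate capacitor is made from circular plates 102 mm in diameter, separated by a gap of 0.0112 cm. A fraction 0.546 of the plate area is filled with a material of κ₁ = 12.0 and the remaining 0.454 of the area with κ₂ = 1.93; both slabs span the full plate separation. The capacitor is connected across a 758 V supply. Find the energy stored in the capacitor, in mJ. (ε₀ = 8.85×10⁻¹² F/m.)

U ≈ 1.38 mJ

A = π(102/2 mm)² = 8.17×10⁻³ m².
Side-by-side slabs ⇒ two capacitors in parallel, each spanning the full gap.
C₁ = κ₁ε₀A₁/d = 12.0 × 8.85×10⁻¹² × 4.46×10⁻³ / 1.12×10⁻⁴ = 4.23×10⁻⁹ F.
C₂ = κ₂ε₀A₂/d = 1.93 × 8.85×10⁻¹² × 3.71×10⁻³ / 1.12×10⁻⁴ = 5.66×10⁻¹⁰ F.
C = C₁ + C₂ = 4.80×10⁻⁹ F.
U = ½CV² = ½ × 4.80×10⁻⁹ × (758)² = 1.38×10⁻³ J.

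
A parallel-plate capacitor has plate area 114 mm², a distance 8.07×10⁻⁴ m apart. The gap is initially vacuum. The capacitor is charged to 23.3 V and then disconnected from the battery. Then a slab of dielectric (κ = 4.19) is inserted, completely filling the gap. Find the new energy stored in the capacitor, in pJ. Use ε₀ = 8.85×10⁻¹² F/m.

A = 114 mm² = 1.14×10⁻⁴ m².
Initially C₁ = ε₀A/d = 8.85×10⁻¹² × 1.14×10⁻⁴ / 8.07×10⁻⁴ = 1.25×10⁻¹² F.
U₁ = 3.39×10⁻¹⁰ J.
Isolated ⇒ Q is held fixed. C₂ = 4.19 C₁ and U = Q²/(2C), so U₂/U₁ = C₁/C₂ = 0.239.
U₂ = 0.239 × 3.39×10⁻¹⁰ = 8.10×10⁻¹¹ J.

U ≈ 81.0 pJ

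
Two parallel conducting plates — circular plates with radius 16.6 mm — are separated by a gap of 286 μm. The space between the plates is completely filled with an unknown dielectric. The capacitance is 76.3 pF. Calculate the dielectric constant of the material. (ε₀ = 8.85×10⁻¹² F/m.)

2.85

A = π(16.6 mm)² = 8.66×10⁻⁴ m².
κ = Cd/(ε₀A) = 7.63×10⁻¹¹ × 2.86×10⁻⁴ / (8.85×10⁻¹² × 8.66×10⁻⁴) = 2.85.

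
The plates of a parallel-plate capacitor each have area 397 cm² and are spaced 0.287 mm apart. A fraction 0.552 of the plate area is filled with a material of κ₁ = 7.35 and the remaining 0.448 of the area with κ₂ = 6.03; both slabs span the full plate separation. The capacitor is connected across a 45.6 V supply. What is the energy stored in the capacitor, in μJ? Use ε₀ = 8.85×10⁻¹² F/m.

A = 397 cm² = 3.97×10⁻² m².
Side-by-side slabs ⇒ two capacitors in parallel, each spanning the full gap.
C₁ = κ₁ε₀A₁/d = 7.35 × 8.85×10⁻¹² × 2.19×10⁻² / 2.87×10⁻⁴ = 4.97×10⁻⁹ F.
C₂ = κ₂ε₀A₂/d = 6.03 × 8.85×10⁻¹² × 1.78×10⁻² / 2.87×10⁻⁴ = 3.31×10⁻⁹ F.
C = C₁ + C₂ = 8.27×10⁻⁹ F.
U = ½CV² = ½ × 8.27×10⁻⁹ × (45.6)² = 8.60×10⁻⁶ J.

U ≈ 8.60 μJ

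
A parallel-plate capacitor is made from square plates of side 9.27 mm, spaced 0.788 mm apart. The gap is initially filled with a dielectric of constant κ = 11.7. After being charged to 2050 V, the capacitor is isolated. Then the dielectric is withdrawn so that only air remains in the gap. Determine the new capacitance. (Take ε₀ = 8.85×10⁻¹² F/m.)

0.965 pF

A = (9.27 mm)² = 8.59×10⁻⁵ m².
Initially C₁ = κε₀A/d = 11.7 × 8.85×10⁻¹² × 8.59×10⁻⁵ / 7.88×10⁻⁴ = 1.13×10⁻¹¹ F.
C = κε₀A/d scales with κ, so C₂/C₁ = 1/κ = 1/11.7 = 0.0855.
C₂ = 0.0855 × 1.13×10⁻¹¹ = 9.65×10⁻¹³ F.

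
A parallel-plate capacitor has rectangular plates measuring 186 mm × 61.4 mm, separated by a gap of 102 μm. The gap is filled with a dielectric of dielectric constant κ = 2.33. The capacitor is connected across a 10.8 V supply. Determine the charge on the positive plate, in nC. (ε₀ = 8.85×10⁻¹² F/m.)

24.9 nC

A = 186 × 61.4 mm² = 1.14×10⁻² m².
C = κε₀A/d = 2.33 × 8.85×10⁻¹² × 1.14×10⁻² / 1.02×10⁻⁴ = 2.31×10⁻⁹ F.
Q = CV = 2.31×10⁻⁹ × 10.8 = 2.49×10⁻⁸ C.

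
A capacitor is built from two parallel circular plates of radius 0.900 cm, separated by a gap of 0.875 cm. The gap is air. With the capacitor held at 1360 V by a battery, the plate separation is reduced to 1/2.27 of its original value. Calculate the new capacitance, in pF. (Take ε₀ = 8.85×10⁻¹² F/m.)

C ≈ 0.584 pF

A = π(0.900 cm)² = 2.54×10⁻⁴ m².
Initially C₁ = ε₀A/d = 8.85×10⁻¹² × 2.54×10⁻⁴ / 8.75×10⁻³ = 2.57×10⁻¹³ F.
C = ε₀A/d scales as 1/d, so C₂/C₁ = d₁/d₂ = 2.27.
C₂ = 2.27 × 2.57×10⁻¹³ = 5.84×10⁻¹³ F.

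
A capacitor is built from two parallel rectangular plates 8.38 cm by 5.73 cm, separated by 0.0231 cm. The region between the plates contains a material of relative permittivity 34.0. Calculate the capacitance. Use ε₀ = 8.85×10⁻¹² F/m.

C ≈ 6.25 nF

A = 8.38 × 5.73 cm² = 4.80×10⁻³ m².
C = κε₀A/d = 34.0 × 8.85×10⁻¹² × 4.80×10⁻³ / 2.31×10⁻⁴ = 6.25×10⁻⁹ F.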